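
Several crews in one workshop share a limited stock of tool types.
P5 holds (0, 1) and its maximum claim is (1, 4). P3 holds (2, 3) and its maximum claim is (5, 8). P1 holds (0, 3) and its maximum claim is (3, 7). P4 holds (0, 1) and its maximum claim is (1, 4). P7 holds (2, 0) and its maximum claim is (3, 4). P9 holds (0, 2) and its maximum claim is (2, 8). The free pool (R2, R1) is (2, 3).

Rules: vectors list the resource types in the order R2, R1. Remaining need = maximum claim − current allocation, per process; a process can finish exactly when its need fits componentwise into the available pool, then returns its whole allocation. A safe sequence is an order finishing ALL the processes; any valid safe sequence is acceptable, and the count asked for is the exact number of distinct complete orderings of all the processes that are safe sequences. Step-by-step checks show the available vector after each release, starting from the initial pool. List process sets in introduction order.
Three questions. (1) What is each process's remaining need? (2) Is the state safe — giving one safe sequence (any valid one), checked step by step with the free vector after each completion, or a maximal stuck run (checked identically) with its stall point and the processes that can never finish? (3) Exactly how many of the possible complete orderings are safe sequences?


(1) Need matrix, components ordered R2, R1:
  P5: (1, 3)
  P3: (3, 5)
  P1: (3, 4)
  P4: (1, 3)
  P7: (1, 4)
  P9: (2, 6)
(2) SAFE — a valid safe sequence is P5, P7, P1, P4, P3, P9.
Key observation: the order's first zero-slack moment is P5 ((1, 3) needed, (2, 3) free — a requested resource with nothing to spare).
Step-by-step check:
  pool = (2, 3)
  P5 needs (1, 3) <= (2, 3) -> finishes; pool += (0, 1) = (2, 4)
  P7 needs (1, 4) <= (2, 4) -> finishes; pool += (2, 0) = (4, 4)
  P1 needs (3, 4) <= (4, 4) -> finishes; pool += (0, 3) = (4, 7)
  P4 needs (1, 3) <= (4, 7) -> finishes; pool += (0, 1) = (4, 8)
  P3 needs (3, 5) <= (4, 8) -> finishes; pool += (2, 3) = (6, 11)
  P9 needs (2, 6) <= (6, 11) -> finishes; pool += (0, 2) = (6, 13)
(3) Precisely 28 of the possible complete orderings are safe sequences.


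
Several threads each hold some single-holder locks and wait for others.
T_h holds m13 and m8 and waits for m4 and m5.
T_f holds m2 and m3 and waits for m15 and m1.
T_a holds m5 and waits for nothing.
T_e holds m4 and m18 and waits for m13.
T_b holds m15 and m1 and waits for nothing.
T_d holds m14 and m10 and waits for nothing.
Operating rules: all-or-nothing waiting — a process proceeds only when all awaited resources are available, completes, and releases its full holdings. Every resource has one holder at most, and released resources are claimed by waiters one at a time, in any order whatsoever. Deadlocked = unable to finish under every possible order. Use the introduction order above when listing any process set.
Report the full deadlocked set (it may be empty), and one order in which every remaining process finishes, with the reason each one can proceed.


The deadlocked set is T_h and T_e.
Key observation: the wait chain closes on itself along T_h -> T_e -> T_h; no other process is dragged down with it.
The rest can finish in the order T_b, T_f, T_d, T_a.
Check, step by step:
  run T_b (it waits on nothing); releases m15 and m1
  run T_f (all its waits — m15 and m1 — are resolved); releases m2 and m3
  run T_d (it waits on nothing); releases m14 and m10
  run T_a (it waits on nothing); releases m5


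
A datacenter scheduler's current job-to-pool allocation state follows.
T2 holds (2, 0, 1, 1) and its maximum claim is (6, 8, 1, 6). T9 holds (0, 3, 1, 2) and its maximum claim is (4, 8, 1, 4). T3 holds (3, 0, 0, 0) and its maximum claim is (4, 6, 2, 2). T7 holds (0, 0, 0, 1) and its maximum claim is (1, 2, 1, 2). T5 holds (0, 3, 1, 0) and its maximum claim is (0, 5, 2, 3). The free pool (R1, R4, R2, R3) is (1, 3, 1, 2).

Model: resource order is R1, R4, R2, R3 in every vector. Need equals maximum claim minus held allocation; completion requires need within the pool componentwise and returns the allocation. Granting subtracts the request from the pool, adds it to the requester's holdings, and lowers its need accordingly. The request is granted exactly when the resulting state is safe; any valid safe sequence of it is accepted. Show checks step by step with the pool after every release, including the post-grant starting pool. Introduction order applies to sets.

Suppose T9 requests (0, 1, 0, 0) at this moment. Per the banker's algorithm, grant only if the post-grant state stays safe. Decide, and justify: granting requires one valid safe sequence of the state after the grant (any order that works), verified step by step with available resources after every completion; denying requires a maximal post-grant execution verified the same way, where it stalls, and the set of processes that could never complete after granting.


DENY — the pretend-granted state is unsafe.
Key observation: after T7, T5 the pool peaks at (1, 5, 2, 3), and each blocked process is short somewhere: T2 on R1, R4, R3; T9 on R1; T3 on R4.
Pretend the grant happened; the run T7, T5 goes as far as possible. Check, step by step:
  pool = (1, 2, 1, 2)
  T7: need (1, 2, 1, 1) fits (1, 2, 1, 2); releases (0, 0, 0, 1), pool now (1, 2, 1, 3)
  T5: need (0, 2, 1, 3) fits (1, 2, 1, 3); releases (0, 3, 1, 0), pool now (1, 5, 2, 3)
  blocked: T2 wants (4, 8, 0, 5), pool (1, 5, 2, 3) — not enough R1, R4 and R3
  blocked: T9 wants (4, 4, 0, 2), pool (1, 5, 2, 3) — not enough R1
  blocked: T3 wants (1, 6, 2, 2), pool (1, 5, 2, 3) — not enough R4
Post-grant, the permanently blocked set is T2, T9 and T3.


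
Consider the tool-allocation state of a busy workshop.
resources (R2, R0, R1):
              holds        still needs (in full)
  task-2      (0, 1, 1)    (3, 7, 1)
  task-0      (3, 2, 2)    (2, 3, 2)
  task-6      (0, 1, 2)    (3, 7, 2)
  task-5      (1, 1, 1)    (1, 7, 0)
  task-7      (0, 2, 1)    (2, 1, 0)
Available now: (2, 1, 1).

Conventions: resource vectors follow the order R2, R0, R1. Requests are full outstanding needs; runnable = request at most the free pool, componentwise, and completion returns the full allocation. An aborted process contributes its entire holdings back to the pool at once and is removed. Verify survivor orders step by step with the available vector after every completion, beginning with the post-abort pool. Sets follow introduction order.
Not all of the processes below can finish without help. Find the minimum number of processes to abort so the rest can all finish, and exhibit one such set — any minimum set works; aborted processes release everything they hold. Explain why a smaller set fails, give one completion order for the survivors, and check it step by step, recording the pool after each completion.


Abort task-2 and task-5.
Key observation: the deadlocked task-6 becomes finishable only because task-2 and task-5 released (1, 2, 2); it completes at step 3 below.
Why nothing smaller works — every single abort fails: task-2 alone leaves task-6 blocked (short on R0); task-0 alone leaves task-2 blocked (short on R0); task-6 alone leaves task-2 blocked (short on R0); task-5 alone leaves task-2 blocked (short on R0); task-7 alone leaves task-2 blocked (short on R0).
The survivors complete as task-7, task-0, task-6. Walking it through (starting from the post-abort pool):
  pool = (3, 3, 3)
  task-7 needs (2, 1, 0) <= (3, 3, 3) -> finishes; pool += (0, 2, 1) = (3, 5, 4)
  task-0 needs (2, 3, 2) <= (3, 5, 4) -> finishes; pool += (3, 2, 2) = (6, 7, 6)
  task-6 needs (3, 7, 2) <= (6, 7, 6) -> finishes; pool += (0, 1, 2) = (6, 8, 8)


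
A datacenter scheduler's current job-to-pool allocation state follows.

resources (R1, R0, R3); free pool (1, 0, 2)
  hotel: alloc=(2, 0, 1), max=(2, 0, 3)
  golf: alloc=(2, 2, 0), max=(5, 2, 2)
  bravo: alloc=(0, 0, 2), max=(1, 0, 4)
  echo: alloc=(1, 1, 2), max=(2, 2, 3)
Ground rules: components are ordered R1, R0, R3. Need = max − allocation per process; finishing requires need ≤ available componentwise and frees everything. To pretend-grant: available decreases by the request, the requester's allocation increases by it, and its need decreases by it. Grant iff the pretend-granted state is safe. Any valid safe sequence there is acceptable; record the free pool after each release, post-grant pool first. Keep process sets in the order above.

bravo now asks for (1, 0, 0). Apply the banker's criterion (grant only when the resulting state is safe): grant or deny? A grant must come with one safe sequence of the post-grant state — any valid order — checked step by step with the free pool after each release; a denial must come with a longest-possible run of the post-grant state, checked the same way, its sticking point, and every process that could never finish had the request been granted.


GRANT — the state after the grant stays safe, e.g. via hotel, bravo, golf, echo.
Key observation: even at the reduced pool (0, 0, 2), hotel fits immediately, so safety survives the grant.
Check on the post-grant state, step by step:
  pool = (0, 0, 2)
  hotel needs (0, 0, 2) <= (0, 0, 2) -> finishes; pool += (2, 0, 1) = (2, 0, 3)
  bravo needs (0, 0, 2) <= (2, 0, 3) -> finishes; pool += (1, 0, 2) = (3, 0, 5)
  golf needs (3, 0, 2) <= (3, 0, 5) -> finishes; pool += (2, 2, 0) = (5, 2, 5)
  echo needs (1, 1, 1) <= (5, 2, 5) -> finishes; pool += (1, 1, 2) = (6, 3, 7)


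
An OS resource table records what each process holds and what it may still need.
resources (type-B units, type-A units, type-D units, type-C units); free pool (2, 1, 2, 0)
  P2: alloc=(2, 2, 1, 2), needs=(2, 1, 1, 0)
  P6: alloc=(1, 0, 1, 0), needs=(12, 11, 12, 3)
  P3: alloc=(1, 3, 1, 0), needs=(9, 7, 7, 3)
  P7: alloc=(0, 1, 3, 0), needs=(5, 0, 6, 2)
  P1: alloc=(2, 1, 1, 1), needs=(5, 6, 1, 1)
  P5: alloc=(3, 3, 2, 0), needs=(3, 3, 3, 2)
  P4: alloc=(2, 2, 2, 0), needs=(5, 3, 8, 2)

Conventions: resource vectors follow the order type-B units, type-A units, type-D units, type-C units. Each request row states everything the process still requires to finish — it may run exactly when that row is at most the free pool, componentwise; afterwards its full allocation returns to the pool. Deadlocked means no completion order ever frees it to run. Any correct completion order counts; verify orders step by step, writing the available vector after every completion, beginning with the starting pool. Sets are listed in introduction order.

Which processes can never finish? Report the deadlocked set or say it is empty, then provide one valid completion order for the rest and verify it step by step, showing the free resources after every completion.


The deadlocked set is empty.
Key observation: there is always a runnable process — P2 first — so the state unwinds completely.
One completion order for the rest: P2, P5, P1, P7, P4, P3, P6. Verifying each step:
  pool = (2, 1, 2, 0)
  P2: need (2, 1, 1, 0) fits (2, 1, 2, 0); releases (2, 2, 1, 2), pool now (4, 3, 3, 2)
  P5: need (3, 3, 3, 2) fits (4, 3, 3, 2); releases (3, 3, 2, 0), pool now (7, 6, 5, 2)
  P1: need (5, 6, 1, 1) fits (7, 6, 5, 2); releases (2, 1, 1, 1), pool now (9, 7, 6, 3)
  P7: need (5, 0, 6, 2) fits (9, 7, 6, 3); releases (0, 1, 3, 0), pool now (9, 8, 9, 3)
  P4: need (5, 3, 8, 2) fits (9, 8, 9, 3); releases (2, 2, 2, 0), pool now (11, 10, 11, 3)
  P3: need (9, 7, 7, 3) fits (11, 10, 11, 3); releases (1, 3, 1, 0), pool now (12, 13, 12, 3)
  P6: need (12, 11, 12, 3) fits (12, 13, 12, 3); releases (1, 0, 1, 0), pool now (13, 13, 13, 3)


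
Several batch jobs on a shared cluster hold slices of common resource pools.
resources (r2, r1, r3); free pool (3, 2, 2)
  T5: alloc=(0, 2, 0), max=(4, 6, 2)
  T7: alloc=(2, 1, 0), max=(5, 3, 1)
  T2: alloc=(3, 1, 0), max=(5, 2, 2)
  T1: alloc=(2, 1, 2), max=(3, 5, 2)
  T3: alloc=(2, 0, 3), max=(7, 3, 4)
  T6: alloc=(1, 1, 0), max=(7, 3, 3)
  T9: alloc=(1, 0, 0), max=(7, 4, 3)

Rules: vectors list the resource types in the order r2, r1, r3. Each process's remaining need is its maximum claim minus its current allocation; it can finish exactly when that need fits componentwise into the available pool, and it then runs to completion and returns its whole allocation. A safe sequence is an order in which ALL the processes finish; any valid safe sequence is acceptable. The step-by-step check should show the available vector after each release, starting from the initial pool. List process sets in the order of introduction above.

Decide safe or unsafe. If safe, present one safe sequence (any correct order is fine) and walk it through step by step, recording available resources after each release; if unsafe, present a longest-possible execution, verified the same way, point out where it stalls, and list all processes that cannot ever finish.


The state is SAFE; one workable sequence: T2, T3, T7, T6, T1, T9, T5.
Key observation: the first exact fit in this order is T2 — it needs (2, 1, 2) with (3, 2, 2) free, meeting a requested resource to the last unit.
Step-by-step check:
  pool = (3, 2, 2)
  T2: need (2, 1, 2) fits (3, 2, 2); releases (3, 1, 0), pool now (6, 3, 2)
  T3: need (5, 3, 1) fits (6, 3, 2); releases (2, 0, 3), pool now (8, 3, 5)
  T7: need (3, 2, 1) fits (8, 3, 5); releases (2, 1, 0), pool now (10, 4, 5)
  T6: need (6, 2, 3) fits (10, 4, 5); releases (1, 1, 0), pool now (11, 5, 5)
  T1: need (1, 4, 0) fits (11, 5, 5); releases (2, 1, 2), pool now (13, 6, 7)
  T9: need (6, 4, 3) fits (13, 6, 7); releases (1, 0, 0), pool now (14, 6, 7)
  T5: need (4, 4, 2) fits (14, 6, 7); releases (0, 2, 0), pool now (14, 8, 7)


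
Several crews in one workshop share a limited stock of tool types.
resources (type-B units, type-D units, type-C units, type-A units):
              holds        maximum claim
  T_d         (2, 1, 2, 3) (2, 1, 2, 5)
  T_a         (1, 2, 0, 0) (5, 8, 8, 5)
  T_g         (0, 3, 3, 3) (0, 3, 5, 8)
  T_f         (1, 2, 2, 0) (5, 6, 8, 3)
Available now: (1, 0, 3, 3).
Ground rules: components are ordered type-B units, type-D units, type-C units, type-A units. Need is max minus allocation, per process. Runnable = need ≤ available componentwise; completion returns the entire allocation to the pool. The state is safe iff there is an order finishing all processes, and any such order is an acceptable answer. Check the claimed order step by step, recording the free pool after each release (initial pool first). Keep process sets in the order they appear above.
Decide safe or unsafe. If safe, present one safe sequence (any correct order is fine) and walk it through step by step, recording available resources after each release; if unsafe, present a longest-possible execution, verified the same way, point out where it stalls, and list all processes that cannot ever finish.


UNSAFE — no complete ordering exists.
Key observation: the wall is type-B units: completing T_d, T_g brings the pool only to (3, 4, 8, 9), and all the rest need more.
The run T_d, T_g cannot be extended any further. Verifying each step:
  pool = (1, 0, 3, 3)
  T_d: need (0, 0, 0, 2) fits (1, 0, 3, 3); releases (2, 1, 2, 3), pool now (3, 1, 5, 6)
  T_g: need (0, 0, 2, 5) fits (3, 1, 5, 6); releases (0, 3, 3, 3), pool now (3, 4, 8, 9)
  T_a still needs (4, 6, 8, 5) but only (3, 4, 8, 9) is free — short on type-B units and type-D units
  T_f still needs (4, 4, 6, 3) but only (3, 4, 8, 9) is free — short on type-B units
Processes that can never finish: T_a and T_f.


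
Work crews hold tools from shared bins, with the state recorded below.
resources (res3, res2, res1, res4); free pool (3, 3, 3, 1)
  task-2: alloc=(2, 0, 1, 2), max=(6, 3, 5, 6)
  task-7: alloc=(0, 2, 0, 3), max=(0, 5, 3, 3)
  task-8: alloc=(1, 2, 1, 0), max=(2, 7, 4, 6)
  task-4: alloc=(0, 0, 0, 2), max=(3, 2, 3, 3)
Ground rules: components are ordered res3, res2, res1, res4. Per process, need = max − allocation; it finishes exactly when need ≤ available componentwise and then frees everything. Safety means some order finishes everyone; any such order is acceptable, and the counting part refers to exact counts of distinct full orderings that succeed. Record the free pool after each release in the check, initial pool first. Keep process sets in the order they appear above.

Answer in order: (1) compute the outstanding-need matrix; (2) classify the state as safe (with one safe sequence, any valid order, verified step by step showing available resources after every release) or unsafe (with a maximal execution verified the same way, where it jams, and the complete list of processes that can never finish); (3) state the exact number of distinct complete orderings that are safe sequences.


(1) Outstanding need per process (order res3, res2, res1, res4):
  task-2: (4, 3, 4, 4)
  task-7: (0, 3, 3, 0)
  task-8: (1, 5, 3, 6)
  task-4: (3, 2, 3, 1)
(2) SAFE — a valid safe sequence is task-7, task-4, task-8, task-2.
Key observation: reading the order forward, task-7 is the first process whose need (0, 3, 3, 0) meets the free pool (3, 3, 3, 1) exactly on a resource it requests.
Verifying each step:
  pool = (3, 3, 3, 1)
  run task-7 (needs (0, 3, 3, 0), free (3, 3, 3, 1)); after release of (0, 2, 0, 3) the pool is (3, 5, 3, 4)
  run task-4 (needs (3, 2, 3, 1), free (3, 5, 3, 4)); after release of (0, 0, 0, 2) the pool is (3, 5, 3, 6)
  run task-8 (needs (1, 5, 3, 6), free (3, 5, 3, 6)); after release of (1, 2, 1, 0) the pool is (4, 7, 4, 6)
  run task-2 (needs (4, 3, 4, 4), free (4, 7, 4, 6)); after release of (2, 0, 1, 2) the pool is (6, 7, 5, 8)
(3) Exactly 2 of the possible complete orderings are safe sequences.


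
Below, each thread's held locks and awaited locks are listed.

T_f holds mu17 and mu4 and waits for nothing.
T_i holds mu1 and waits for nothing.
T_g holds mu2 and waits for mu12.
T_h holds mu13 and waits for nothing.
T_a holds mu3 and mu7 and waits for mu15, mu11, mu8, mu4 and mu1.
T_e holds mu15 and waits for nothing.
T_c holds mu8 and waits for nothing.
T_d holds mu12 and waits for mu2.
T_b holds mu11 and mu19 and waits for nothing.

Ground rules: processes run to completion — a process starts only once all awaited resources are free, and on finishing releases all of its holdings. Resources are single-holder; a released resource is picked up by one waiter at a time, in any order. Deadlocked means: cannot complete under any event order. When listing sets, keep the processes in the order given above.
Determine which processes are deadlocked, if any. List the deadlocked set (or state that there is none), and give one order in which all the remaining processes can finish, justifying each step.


Deadlocked: T_g and T_d.
Key observation: along T_g -> T_d -> T_g, each member waits on what the next one holds — a deadlock; no other process is dragged down with it.
A valid finishing order for the others: T_b, T_f, T_e, T_c, T_i, T_a, T_h.
Walking it through:
  T_b waits on nothing -> runs at once and releases mu11 and mu19
  T_f waits on nothing -> runs at once and releases mu17 and mu4
  T_e waits on nothing -> runs at once and releases mu15
  T_c waits on nothing -> runs at once and releases mu8
  T_i waits on nothing -> runs at once and releases mu1
  run T_a (all its waits — mu15, mu11, mu8, mu4 and mu1 — are resolved); releases mu3 and mu7
  T_h waits on nothing -> runs at once and releases mu13


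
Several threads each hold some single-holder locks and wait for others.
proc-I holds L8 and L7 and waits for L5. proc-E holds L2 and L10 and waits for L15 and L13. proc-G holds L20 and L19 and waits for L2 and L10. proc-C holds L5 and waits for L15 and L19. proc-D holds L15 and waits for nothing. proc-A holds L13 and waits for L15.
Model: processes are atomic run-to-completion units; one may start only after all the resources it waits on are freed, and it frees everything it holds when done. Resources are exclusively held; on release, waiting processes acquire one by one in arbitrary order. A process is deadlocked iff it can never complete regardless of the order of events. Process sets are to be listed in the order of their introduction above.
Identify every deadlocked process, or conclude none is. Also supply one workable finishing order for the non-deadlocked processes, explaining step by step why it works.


Nothing here is deadlocked.
Key observation: although several processes wait, no cycle exists — each chain bottoms out at a free runner.
One completion order for the rest: proc-D, proc-A, proc-E, proc-G, proc-C, proc-I.
Walking it through:
  proc-D waits on nothing -> runs at once and releases L15
  proc-A: everything it awaited (L15) is free; runs, freeing L13
  proc-E: everything it awaited (L15 and L13) is free; runs, freeing L2 and L10
  proc-G: everything it awaited (L2 and L10) is free; runs, freeing L20 and L19
  proc-C: everything it awaited (L15 and L19) is free; runs, freeing L5
  proc-I: everything it awaited (L5) is free; runs, freeing L8 and L7


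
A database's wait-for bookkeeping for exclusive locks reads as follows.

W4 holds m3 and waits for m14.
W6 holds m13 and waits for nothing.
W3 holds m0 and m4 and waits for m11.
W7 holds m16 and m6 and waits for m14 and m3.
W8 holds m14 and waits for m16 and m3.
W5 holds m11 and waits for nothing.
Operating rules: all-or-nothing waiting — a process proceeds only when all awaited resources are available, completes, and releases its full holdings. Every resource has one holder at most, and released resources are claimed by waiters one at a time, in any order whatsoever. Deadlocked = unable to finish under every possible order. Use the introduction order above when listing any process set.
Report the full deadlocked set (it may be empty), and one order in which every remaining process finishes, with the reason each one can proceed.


Deadlocked set: W4, W7 and W8.
Key observation: W4 -> W8 -> W4 is a circular wait — nothing in it can go first; W7 is caught in further circular waits.
One completion order for the rest: W5, W6, W3.
Verifying each step:
  W5: no waits; runs immediately, freeing m11
  W6: no waits; runs immediately, freeing m13
  run W3 (all its waits — m11 — are resolved); releases m0 and m4


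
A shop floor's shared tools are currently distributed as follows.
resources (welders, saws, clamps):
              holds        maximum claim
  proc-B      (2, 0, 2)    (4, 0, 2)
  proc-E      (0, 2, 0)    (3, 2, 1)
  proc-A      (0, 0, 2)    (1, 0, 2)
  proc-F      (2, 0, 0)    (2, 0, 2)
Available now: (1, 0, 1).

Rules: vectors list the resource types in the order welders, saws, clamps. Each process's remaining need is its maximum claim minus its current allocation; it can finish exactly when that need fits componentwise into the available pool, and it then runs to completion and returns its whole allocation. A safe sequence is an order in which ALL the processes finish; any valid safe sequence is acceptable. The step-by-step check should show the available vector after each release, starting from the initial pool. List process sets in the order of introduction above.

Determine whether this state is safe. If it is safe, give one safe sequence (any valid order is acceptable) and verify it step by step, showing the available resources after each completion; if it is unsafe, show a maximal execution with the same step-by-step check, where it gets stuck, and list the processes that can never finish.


SAFE. One safe sequence: proc-A, proc-F, proc-E, proc-B.
Key observation: proc-A is the earliest step where a requested resource binds exactly: need (1, 0, 0), pool (1, 0, 1) at its turn.
Step-by-step check:
  pool = (1, 0, 1)
  proc-A: need (1, 0, 0) fits (1, 0, 1); releases (0, 0, 2), pool now (1, 0, 3)
  proc-F: need (0, 0, 2) fits (1, 0, 3); releases (2, 0, 0), pool now (3, 0, 3)
  proc-E: need (3, 0, 1) fits (3, 0, 3); releases (0, 2, 0), pool now (3, 2, 3)
  proc-B: need (2, 0, 0) fits (3, 2, 3); releases (2, 0, 2), pool now (5, 2, 5)


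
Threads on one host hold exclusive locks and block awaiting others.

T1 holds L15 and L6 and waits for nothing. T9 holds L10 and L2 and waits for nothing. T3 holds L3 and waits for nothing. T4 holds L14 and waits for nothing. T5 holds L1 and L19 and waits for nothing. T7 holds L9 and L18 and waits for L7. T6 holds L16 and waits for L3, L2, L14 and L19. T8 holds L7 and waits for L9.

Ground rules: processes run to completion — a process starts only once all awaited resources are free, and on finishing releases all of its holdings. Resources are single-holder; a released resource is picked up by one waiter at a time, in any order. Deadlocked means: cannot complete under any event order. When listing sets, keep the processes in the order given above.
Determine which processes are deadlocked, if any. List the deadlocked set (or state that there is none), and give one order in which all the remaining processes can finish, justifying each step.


The deadlocked set is T7 and T8.
Key observation: along T7 -> T8 -> T7, each member waits on what the next one holds — a deadlock; no other process is dragged down with it.
One completion order for the rest: T3, T5, T4, T9, T6, T1.
Verifying each step:
  run T3 (it waits on nothing); releases L3
  run T5 (it waits on nothing); releases L1 and L19
  run T4 (it waits on nothing); releases L14
  run T9 (it waits on nothing); releases L10 and L2
  T6: everything it awaited (L3, L2, L14 and L19) is free; runs, freeing L16
  run T1 (it waits on nothing); releases L15 and L6


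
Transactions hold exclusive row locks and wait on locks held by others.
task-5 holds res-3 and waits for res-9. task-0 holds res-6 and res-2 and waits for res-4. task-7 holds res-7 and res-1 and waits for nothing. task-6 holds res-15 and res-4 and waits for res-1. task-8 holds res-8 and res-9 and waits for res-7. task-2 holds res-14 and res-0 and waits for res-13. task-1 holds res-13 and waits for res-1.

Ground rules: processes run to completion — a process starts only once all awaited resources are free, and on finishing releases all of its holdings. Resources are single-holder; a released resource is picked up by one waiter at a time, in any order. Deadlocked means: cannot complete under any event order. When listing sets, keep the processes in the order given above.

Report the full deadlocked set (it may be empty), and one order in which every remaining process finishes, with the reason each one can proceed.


The deadlocked set is empty.
Key observation: the wait graph is acyclic; completion cascades from the unblocked processes through everyone else.
The rest can finish in the order task-7, task-8, task-5, task-1, task-2, task-6, task-0.
Walking it through:
  run task-7 (it waits on nothing); releases res-7 and res-1
  task-8: everything it awaited (res-7) is free; runs, freeing res-8 and res-9
  task-5: everything it awaited (res-9) is free; runs, freeing res-3
  task-1: everything it awaited (res-1) is free; runs, freeing res-13
  task-2: everything it awaited (res-13) is free; runs, freeing res-14 and res-0
  task-6: everything it awaited (res-1) is free; runs, freeing res-15 and res-4
  task-0: everything it awaited (res-4) is free; runs, freeing res-6 and res-2


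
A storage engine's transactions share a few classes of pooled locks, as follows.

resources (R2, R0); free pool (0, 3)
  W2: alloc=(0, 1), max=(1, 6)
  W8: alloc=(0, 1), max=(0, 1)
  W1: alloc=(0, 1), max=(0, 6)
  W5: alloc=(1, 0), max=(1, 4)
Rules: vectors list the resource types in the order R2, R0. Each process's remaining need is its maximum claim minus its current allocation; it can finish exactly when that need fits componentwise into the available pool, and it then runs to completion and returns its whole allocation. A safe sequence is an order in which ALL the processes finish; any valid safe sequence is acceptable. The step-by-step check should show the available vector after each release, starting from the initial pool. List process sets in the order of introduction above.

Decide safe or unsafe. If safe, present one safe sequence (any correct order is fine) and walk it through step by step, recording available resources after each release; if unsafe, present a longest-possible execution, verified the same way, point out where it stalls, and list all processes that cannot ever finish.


The state is UNSAFE.
Key observation: the pool after W8, W5 is (1, 4); every surviving request exceeds it in R0, so progress ends there.
Going as far as possible: W8, W5; after that, nothing fits. Verifying each step:
  pool = (0, 3)
  W8 needs (0, 0) <= (0, 3) -> finishes; pool += (0, 1) = (0, 4)
  W5 needs (0, 4) <= (0, 4) -> finishes; pool += (1, 0) = (1, 4)
  W2 cannot run: need (1, 5) vs free (1, 4) (insufficient R0)
  W1 cannot run: need (0, 5) vs free (1, 4) (insufficient R0)
Permanently blocked: W2 and W1.


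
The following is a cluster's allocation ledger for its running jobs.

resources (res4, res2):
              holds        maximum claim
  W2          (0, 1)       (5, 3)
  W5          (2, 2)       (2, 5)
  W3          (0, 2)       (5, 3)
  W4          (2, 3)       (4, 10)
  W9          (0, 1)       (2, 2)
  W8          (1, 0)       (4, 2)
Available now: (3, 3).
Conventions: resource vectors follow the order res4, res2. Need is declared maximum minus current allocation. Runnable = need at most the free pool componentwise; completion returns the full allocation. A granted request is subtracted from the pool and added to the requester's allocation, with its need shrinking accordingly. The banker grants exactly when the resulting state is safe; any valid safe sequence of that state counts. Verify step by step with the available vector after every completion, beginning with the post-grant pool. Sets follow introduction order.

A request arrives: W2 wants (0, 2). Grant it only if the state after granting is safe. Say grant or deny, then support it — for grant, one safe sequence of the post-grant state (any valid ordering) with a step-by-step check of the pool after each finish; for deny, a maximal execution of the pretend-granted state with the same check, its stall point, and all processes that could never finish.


DENY. Granting would leave the state unsafe.
Key observation: after W9, W8 the pool peaks at (4, 2), and each blocked process is short somewhere: W2 on res4; W5 on res2; W3 on res4; W4 on res2.
On the post-grant state, W9, W8 is a maximal run — nothing extends it. Verifying each step:
  pool = (3, 1)
  run W9 (needs (2, 1), free (3, 1)); after release of (0, 1) the pool is (3, 2)
  run W8 (needs (3, 2), free (3, 2)); after release of (1, 0) the pool is (4, 2)
  W2 cannot run: need (5, 0) vs free (4, 2) (insufficient res4)
  W5 cannot run: need (0, 3) vs free (4, 2) (insufficient res2)
  W3 cannot run: need (5, 1) vs free (4, 2) (insufficient res4)
  W4 cannot run: need (2, 7) vs free (4, 2) (insufficient res2)
Processes that could never finish after the grant: W2, W5, W3 and W4.


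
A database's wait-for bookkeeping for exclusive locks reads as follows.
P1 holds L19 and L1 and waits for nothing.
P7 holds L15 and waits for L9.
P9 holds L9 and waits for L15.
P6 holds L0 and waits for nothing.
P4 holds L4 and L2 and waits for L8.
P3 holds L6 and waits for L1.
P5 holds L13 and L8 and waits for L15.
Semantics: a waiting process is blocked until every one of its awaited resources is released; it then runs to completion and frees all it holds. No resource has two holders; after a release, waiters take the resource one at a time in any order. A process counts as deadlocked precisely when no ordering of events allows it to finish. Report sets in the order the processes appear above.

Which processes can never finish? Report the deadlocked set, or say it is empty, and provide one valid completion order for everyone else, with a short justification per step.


The deadlocked set is P7, P9, P4 and P5.
Key observation: along P7 -> P9 -> P7, each member waits on what the next one holds — a deadlock; P4 and P5 wait into the deadlock from upstream.
A valid finishing order for the others: P6, P1, P3.
Verifying each step:
  P6: no waits; runs immediately, freeing L0
  P1: no waits; runs immediately, freeing L19 and L1
  run P3 (all its waits — L1 — are resolved); releases L6


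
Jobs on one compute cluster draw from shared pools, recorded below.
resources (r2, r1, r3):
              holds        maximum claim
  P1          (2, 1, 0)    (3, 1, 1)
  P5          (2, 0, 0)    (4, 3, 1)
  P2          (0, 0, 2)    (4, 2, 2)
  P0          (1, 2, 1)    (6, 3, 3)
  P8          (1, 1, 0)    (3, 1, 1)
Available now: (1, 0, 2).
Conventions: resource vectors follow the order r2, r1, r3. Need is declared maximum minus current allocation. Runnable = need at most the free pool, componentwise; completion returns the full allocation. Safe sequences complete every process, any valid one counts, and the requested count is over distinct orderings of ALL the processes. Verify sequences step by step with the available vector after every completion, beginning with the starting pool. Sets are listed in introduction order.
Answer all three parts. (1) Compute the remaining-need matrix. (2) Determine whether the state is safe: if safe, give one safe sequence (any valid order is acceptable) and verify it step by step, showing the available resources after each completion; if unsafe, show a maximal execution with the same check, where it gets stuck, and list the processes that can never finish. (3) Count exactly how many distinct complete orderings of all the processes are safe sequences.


(1) Outstanding need per process (order r2, r1, r3):
  P1: (1, 0, 1)
  P5: (2, 3, 1)
  P2: (4, 2, 0)
  P0: (5, 1, 2)
  P8: (2, 0, 1)
(2) UNSAFE.
Key observation: after P1, P8, P2 the pool peaks at (4, 2, 4), and each blocked process is short somewhere: P5 on r1; P0 on r2.
A maximal execution: P1, P8, P2 — then nothing else fits. Step-by-step check:
  pool = (1, 0, 2)
  run P1 (needs (1, 0, 1), free (1, 0, 2)); after release of (2, 1, 0) the pool is (3, 1, 2)
  run P8 (needs (2, 0, 1), free (3, 1, 2)); after release of (1, 1, 0) the pool is (4, 2, 2)
  run P2 (needs (4, 2, 0), free (4, 2, 2)); after release of (0, 0, 2) the pool is (4, 2, 4)
  P5 still needs (2, 3, 1) but only (4, 2, 4) is free — short on r1
  P0 still needs (5, 1, 2) but only (4, 2, 4) is free — short on r2
Permanently blocked: P5 and P0.
(3) The exact count: 0 of the possible complete orderings are safe sequences.


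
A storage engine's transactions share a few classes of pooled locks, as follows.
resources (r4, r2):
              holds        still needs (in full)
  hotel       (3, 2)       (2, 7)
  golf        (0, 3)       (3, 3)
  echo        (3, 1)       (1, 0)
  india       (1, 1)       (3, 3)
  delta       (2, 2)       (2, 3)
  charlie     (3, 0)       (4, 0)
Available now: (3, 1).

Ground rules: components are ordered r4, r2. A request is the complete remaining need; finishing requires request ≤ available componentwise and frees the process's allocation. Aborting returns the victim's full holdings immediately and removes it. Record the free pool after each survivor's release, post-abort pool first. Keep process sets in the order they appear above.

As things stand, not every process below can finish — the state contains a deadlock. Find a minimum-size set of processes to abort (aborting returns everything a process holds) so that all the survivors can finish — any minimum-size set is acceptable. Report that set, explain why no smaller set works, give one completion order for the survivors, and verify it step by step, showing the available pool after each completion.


Minimum abort set: hotel.
Key observation: india had no path to completion before; after the abort of hotel ((3, 2) returned), step 1 is where it fits.
Minimality: the empty abort set fails — the state is deadlocked as it stands.
The survivors complete as india, charlie, delta, echo, golf. Walking it through (starting from the post-abort pool):
  pool = (6, 3)
  run india (needs (3, 3), free (6, 3)); after release of (1, 1) the pool is (7, 4)
  run charlie (needs (4, 0), free (7, 4)); after release of (3, 0) the pool is (10, 4)
  run delta (needs (2, 3), free (10, 4)); after release of (2, 2) the pool is (12, 6)
  run echo (needs (1, 0), free (12, 6)); after release of (3, 1) the pool is (15, 7)
  run golf (needs (3, 3), free (15, 7)); after release of (0, 3) the pool is (15, 10)


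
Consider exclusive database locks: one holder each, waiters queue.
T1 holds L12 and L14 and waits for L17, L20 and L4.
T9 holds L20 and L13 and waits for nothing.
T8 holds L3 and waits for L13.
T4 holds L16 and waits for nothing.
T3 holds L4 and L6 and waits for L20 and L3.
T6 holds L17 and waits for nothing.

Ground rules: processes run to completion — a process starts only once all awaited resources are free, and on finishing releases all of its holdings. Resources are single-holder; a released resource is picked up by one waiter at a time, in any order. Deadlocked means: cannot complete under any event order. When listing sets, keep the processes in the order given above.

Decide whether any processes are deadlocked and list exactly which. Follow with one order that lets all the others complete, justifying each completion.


No process is deadlocked.
Key observation: although several processes wait, no cycle exists — each chain bottoms out at a free runner.
One completion order for the rest: T4, T9, T8, T6, T3, T1.
Step-by-step check:
  T4: no waits; runs immediately, freeing L16
  T9: no waits; runs immediately, freeing L20 and L13
  run T8 (all its waits — L13 — are resolved); releases L3
  T6: no waits; runs immediately, freeing L17
  run T3 (all its waits — L20 and L3 — are resolved); releases L4 and L6
  run T1 (all its waits — L17, L20 and L4 — are resolved); releases L12 and L14


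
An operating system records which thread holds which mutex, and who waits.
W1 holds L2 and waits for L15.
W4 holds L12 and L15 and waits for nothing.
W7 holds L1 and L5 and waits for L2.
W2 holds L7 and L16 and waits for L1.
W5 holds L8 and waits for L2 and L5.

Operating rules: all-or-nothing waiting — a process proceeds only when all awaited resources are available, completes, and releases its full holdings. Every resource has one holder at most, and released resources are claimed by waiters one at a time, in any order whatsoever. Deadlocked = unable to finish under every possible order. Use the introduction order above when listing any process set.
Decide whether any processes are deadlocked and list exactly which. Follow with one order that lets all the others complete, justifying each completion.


No process is deadlocked.
Key observation: the wait relation is loop-free; peeling off processes with no waits unwinds the whole state.
The rest can finish in the order W4, W1, W7, W5, W2.
Step-by-step check:
  run W4 (it waits on nothing); releases L12 and L15
  run W1 (all its waits — L15 — are resolved); releases L2
  run W7 (all its waits — L2 — are resolved); releases L1 and L5
  run W5 (all its waits — L2 and L5 — are resolved); releases L8
  run W2 (all its waits — L1 — are resolved); releases L7 and L16


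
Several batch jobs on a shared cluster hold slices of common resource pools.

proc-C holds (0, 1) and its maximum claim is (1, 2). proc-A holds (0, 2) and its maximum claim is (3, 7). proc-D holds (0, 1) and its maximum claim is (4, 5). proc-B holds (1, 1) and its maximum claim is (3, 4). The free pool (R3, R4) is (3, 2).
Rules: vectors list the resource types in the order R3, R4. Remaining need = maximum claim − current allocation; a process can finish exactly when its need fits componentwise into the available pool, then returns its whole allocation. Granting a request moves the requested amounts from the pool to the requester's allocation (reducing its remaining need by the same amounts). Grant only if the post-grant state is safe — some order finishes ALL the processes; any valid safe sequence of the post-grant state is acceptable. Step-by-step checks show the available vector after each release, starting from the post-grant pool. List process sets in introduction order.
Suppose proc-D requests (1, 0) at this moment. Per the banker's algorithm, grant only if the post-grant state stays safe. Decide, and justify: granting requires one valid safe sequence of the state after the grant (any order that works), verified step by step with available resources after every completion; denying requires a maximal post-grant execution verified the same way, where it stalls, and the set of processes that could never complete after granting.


GRANT: granting preserves safety; a valid post-grant sequence is proc-C, proc-B, proc-D, proc-A.
Key observation: granting shrinks the pool to (2, 2), yet proc-C still fits and the chain goes through.
Verifying the post-grant state step by step:
  pool = (2, 2)
  run proc-C (needs (1, 1), free (2, 2)); after release of (0, 1) the pool is (2, 3)
  run proc-B (needs (2, 3), free (2, 3)); after release of (1, 1) the pool is (3, 4)
  run proc-D (needs (3, 4), free (3, 4)); after release of (1, 1) the pool is (4, 5)
  run proc-A (needs (3, 5), free (4, 5)); after release of (0, 2) the pool is (4, 7)
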